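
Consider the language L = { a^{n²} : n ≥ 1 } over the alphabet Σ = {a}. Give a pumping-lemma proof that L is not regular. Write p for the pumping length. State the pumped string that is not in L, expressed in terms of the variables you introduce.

a^{p²+k}

Toward a contradiction, assume L is regular with pumping length p.
Take w = a^{p²} ∈ L with |w| = p² ≥ p.
Write w = xyz as guaranteed by the lemma, with |xy| ≤ p and |y| ≥ 1.
Then y = a^k for some k with 1 ≤ k ≤ p.
Pump with i = 2: xy^2z = a^{p²+k}. Since 1 ≤ k ≤ p, p² < p²+k ≤ p²+p < (p+1)², so p²+k lies strictly between consecutive squares and is not a perfect square. So xy^2z ∉ L.
This is a contradiction; hence L is not regular.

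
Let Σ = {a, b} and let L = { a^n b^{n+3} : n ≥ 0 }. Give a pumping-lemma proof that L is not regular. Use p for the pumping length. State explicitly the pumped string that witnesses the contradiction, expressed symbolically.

Toward a contradiction, assume L is regular with pumping length p.
Choose w = a^p b^{p+3}, which is in L with |w| = 2p+3 ≥ p.
Write w = xyz as guaranteed by the lemma, with |xy| ≤ p and |y| > 0.
Because |xy| ≤ p and w begins with p copies of a, we have y = a^k with 1 ≤ k ≤ p.
Pump with i = 2: xy^2z = a^{p+k} b^{p+3}. For this to lie in L we would need p+3 = (p+k)+3, which forces k = 0. But k ≥ 1, so xy^2z ∉ L.
Contradiction. Therefore L is not regular.

a^{p+k} b^{p+3}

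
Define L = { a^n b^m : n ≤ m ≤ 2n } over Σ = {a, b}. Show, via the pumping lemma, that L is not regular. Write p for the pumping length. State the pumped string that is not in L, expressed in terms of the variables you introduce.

Toward a contradiction, assume L is regular with pumping length p.
Take w = a^p b^p ∈ L (since p ≤ p ≤ 2p), with |w| = 2p ≥ p.
Write w = xyz as guaranteed by the lemma, with |xy| ≤ p and y is nonempty.
Because |xy| ≤ p and w begins with p copies of a, we have y = a^k with 1 ≤ k ≤ p.
Pump with i = 2: xy^2z = a^{p+k} b^p. Now n = p+k > p = m, so the condition n ≤ m fails. Thus xy^2z ∉ L.
This is a contradiction; hence L is not regular.

a^{p+k} b^p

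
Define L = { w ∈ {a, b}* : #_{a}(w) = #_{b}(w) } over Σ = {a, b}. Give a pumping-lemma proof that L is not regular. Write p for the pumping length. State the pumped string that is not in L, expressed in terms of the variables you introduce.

a^{p+k} b^p

Toward a contradiction, assume L is regular with pumping length p.
Choose w = a^p b^p ∈ L with |w| = 2p ≥ p.
The pumping lemma gives a decomposition w = xyz where |xy| ≤ p and y is nonempty.
The first p characters of w are a's, so xy (and hence y) consists only of a's. Write y = a^k, 1 ≤ k ≤ p.
Pump with i = 2: xy^2z = a^{p+k} b^p has p+k occurrences of a but only p of b. Since k ≥ 1 the counts differ, so xy^2z ∉ L.
This is a contradiction; hence L is not regular.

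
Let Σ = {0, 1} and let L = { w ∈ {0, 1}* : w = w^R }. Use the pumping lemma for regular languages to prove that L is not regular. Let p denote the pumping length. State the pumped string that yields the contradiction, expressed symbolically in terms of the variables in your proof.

0^{p+k} 1 0^p

Suppose for contradiction that L is regular, and let p be the pumping length.
Take w = 0^p 1 0^p, a palindrome of length 2p+1 ≥ p.
The pumping lemma gives a decomposition w = xyz where |xy| ≤ p and |y| ≥ 1.
Since the first p symbols of w are all 0's and |xy| ≤ p, y lies entirely in the leading 0-block: y = 0^k for some k with 1 ≤ k ≤ p.
Pump with i = 2: xy^2z = 0^{p+k} 1 0^p. Its reverse is 0^p 1 0^{p+k}, which differs from xy^2z since k ≥ 1. So xy^2z is not a palindrome and xy^2z ∉ L.
This is a contradiction; hence L is not regular.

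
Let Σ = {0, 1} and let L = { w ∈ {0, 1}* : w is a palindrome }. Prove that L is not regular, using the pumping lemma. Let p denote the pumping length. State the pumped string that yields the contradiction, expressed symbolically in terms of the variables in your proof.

0^{p+k} 1 0^p

Toward a contradiction, assume L is regular with pumping length p.
Take w = 0^p 1 0^p, a palindrome of length 2p+1 ≥ p.
By the pumping lemma, w = xyz with |xy| ≤ p and |y| ≥ 1.
The first p characters of w are 0's, so xy (and hence y) consists only of 0's. Write y = 0^k, 1 ≤ k ≤ p.
Pump with i = 2: xy^2z = 0^{p+k} 1 0^p. Its reverse is 0^p 1 0^{p+k}, which differs from xy^2z since k ≥ 1. So xy^2z is not a palindrome and xy^2z ∉ L.
Contradiction. Therefore L is not regular.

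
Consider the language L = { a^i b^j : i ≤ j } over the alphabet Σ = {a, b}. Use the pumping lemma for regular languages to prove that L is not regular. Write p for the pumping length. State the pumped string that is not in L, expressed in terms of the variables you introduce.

Toward a contradiction, assume L is regular with pumping length p.
Choose w = a^p b^p ∈ L, with |w| = 2p ≥ p.
The pumping lemma gives a decomposition w = xyz where |xy| ≤ p and y is nonempty.
Because |xy| ≤ p and w begins with p copies of a, we have y = a^k with 1 ≤ k ≤ p.
Consider xy^2z = a^{p+k} b^p. Since k ≥ 1, the a-count p+k exceeds the b-count p, so i ≤ j fails; thus xy^2z ∉ L.
This is a contradiction; hence L is not regular.

a^{p+k} b^p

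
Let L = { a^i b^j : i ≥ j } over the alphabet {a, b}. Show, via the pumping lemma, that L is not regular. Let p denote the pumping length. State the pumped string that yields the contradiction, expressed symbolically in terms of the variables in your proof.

a^{p-k} b^p

Toward a contradiction, assume L is regular with pumping length p.
Choose w = a^p b^p ∈ L, with |w| = 2p ≥ p.
Write w = xyz as guaranteed by the lemma, with |xy| ≤ p and |y| ≥ 1.
The first p characters of w are a's, so xy (and hence y) consists only of a's. Write y = a^k, 1 ≤ k ≤ p.
Consider xy^0z = xz = a^{p-k} b^p. Since k ≥ 1, the a-count p-k is less than p, so i ≥ j fails; thus xz ∉ L.
This contradicts the pumping lemma, so L is not regular.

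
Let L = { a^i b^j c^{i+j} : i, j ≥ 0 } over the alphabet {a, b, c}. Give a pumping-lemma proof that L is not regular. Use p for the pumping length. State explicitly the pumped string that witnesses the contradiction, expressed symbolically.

Toward a contradiction, assume L is regular with pumping length p.
Take w = a^p b^p c^{2p} ∈ L (with i=j=p, i+j=2p), |w| = 4p ≥ p.
By the pumping lemma, w = xyz with |xy| ≤ p and |y| > 0.
Since the first p symbols of w are all a's and |xy| ≤ p, y lies entirely in the leading a-block: y = a^k for some k with 1 ≤ k ≤ p.
Consider xy^2z = a^{p+k} b^p c^{2p}. Now the a- and b-counts sum to 2p+k, but the c-count is 2p ≠ 2p+k. So xy^2z ∉ L.
Contradiction. Therefore L is not regular.

a^{p+k} b^p c^{2p}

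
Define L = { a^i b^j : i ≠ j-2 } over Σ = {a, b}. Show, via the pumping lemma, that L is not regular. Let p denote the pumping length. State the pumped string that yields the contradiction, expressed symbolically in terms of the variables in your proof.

a^{p+p!} b^{p+p!+2}

Assume L is regular. Let p be the pumping length given by the pumping lemma.
Choose w = a^p b^{p+p!+2}. Since p ≠ (p+p!+2)-2 = p+p!, w ∈ L; and |w| ≥ p.
Write w = xyz as guaranteed by the lemma, with |xy| ≤ p and |y| ≥ 1.
Since the first p symbols of w are all a's and |xy| ≤ p, y lies entirely in the leading a-block: y = a^k for some k with 1 ≤ k ≤ p.
Since 1 ≤ k ≤ p, k divides p!; set t = 1 + p!/k. Then xy^t z has p + (p!/k)·k = p + p! copies of a. Now the a-count is p+p! and (b-count)-2 = (p+p!+2)-2 = p+p!, so i ≠ j-2 fails. So xy^t z = a^{p+p!} b^{p+p!+2} ∉ L.
This is a contradiction; hence L is not regular.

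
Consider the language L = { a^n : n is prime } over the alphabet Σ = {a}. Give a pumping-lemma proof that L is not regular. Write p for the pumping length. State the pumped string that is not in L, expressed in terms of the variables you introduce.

a^{q(1+k)}

Assume L is regular; let p be its pumping constant.
Let q be a prime with q ≥ p+2 (infinitely many primes exist), and take w = a^q ∈ L with |w| = q ≥ p.
By the pumping lemma, w = xyz with |xy| ≤ p and |y| ≥ 1.
Then y = a^k for some k with 1 ≤ k ≤ p.
Since 1 ≤ k ≤ p, |xz| = q-k. Pump with i = q+1: |xy^{q+1}z| = (q-k)+(q+1)k = q+qk = q(1+k), which is composite (both factors ≥ 2). So xy^{q+1}z = a^{q(1+k)} ∉ L.
Contradiction. Therefore L is not regular.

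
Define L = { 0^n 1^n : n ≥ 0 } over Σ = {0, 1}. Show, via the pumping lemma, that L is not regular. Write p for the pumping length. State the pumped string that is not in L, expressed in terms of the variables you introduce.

0^{p+k} 1^p

Assume L is regular. Let p be the pumping length given by the pumping lemma.
Take w = 0^p 1^p. Then w ∈ L and |w| = 2p ≥ p.
The pumping lemma gives a decomposition w = xyz where |xy| ≤ p and |y| > 0.
Because |xy| ≤ p and w begins with p copies of 0, we have y = 0^k with 1 ≤ k ≤ p.
Pump with i = 2: xy^2z = 0^{p+k} 1^p. For this to lie in L we would need p = p+k, which forces k = 0. But k ≥ 1, so xy^2z ∉ L.
This contradicts the pumping lemma, so L is not regular.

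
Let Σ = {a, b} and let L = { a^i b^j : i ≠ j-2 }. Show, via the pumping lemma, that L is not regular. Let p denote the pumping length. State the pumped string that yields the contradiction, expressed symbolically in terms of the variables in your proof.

Suppose for contradiction that L is regular, and let p be the pumping length.
Choose w = a^p b^{p+p!+2}. Since p ≠ (p+p!+2)-2 = p+p!, w ∈ L; and |w| ≥ p.
Write w = xyz as guaranteed by the lemma, with |xy| ≤ p and |y| > 0.
Because |xy| ≤ p and w begins with p copies of a, we have y = a^k with 1 ≤ k ≤ p.
Since 1 ≤ k ≤ p, k divides p!; set t = 1 + p!/k. Then xy^t z has p + (p!/k)·k = p + p! copies of a. Now the a-count is p+p! and (b-count)-2 = (p+p!+2)-2 = p+p!, so i ≠ j-2 fails. So xy^t z = a^{p+p!} b^{p+p!+2} ∉ L.
This is a contradiction; hence L is not regular.

a^{p+p!} b^{p+p!+2}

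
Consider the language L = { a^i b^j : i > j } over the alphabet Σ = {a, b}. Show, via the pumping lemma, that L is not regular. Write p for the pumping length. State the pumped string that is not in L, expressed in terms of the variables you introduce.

Assume L is regular; let p be its pumping constant.
Choose w = a^{p+1} b^p ∈ L, with |w| = 2p+1 ≥ p.
The pumping lemma gives a decomposition w = xyz where |xy| ≤ p and |y| ≥ 1.
The first p characters of w are a's, so xy (and hence y) consists only of a's. Write y = a^k, 1 ≤ k ≤ p.
Consider xy^0z = xz = a^{p+1-k} b^p. Since k ≥ 1, the a-count p+1-k is at most p, so i > j fails; thus xz ∉ L.
This is a contradiction; hence L is not regular.

a^{p+1-k} b^p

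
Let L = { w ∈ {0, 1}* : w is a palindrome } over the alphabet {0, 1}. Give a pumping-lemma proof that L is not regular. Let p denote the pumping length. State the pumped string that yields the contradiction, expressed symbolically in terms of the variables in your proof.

Toward a contradiction, assume L is regular with pumping length p.
Take w = 0^p 1 0^p, a palindrome of length 2p+1 ≥ p.
By the pumping lemma, w = xyz with |xy| ≤ p and |y| > 0.
Because |xy| ≤ p and w begins with p copies of 0, we have y = 0^k with 1 ≤ k ≤ p.
Pump with i = 2: xy^2z = 0^{p+k} 1 0^p. Its reverse is 0^p 1 0^{p+k}, which differs from xy^2z since k ≥ 1. So xy^2z is not a palindrome and xy^2z ∉ L.
This is a contradiction; hence L is not regular.

0^{p+k} 1 0^p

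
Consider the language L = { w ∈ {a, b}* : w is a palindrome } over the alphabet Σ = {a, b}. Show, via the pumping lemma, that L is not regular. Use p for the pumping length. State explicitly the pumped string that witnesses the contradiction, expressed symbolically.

Suppose for contradiction that L is regular, and let p be the pumping length.
Take w = a^p b a^p, a palindrome of length 2p+1 ≥ p.
By the pumping lemma, w = xyz with |xy| ≤ p and |y| ≥ 1.
The first p characters of w are a's, so xy (and hence y) consists only of a's. Write y = a^k, 1 ≤ k ≤ p.
Pump with i = 2: xy^2z = a^{p+k} b a^p. Its reverse is a^p b a^{p+k}, which differs from xy^2z since k ≥ 1. So xy^2z is not a palindrome and xy^2z ∉ L.
This contradicts the pumping lemma, so L is not regular.

a^{p+k} b a^p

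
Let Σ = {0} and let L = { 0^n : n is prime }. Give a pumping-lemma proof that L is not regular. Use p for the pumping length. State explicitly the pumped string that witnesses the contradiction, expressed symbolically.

Suppose for contradiction that L is regular, and let p be the pumping length.
Let q be a prime with q ≥ p+2 (infinitely many primes exist), and take w = 0^q ∈ L with |w| = q ≥ p.
Write w = xyz as guaranteed by the lemma, with |xy| ≤ p and |y| ≥ 1.
Then y = 0^k for some k with 1 ≤ k ≤ p.
Since 1 ≤ k ≤ p, |xz| = q-k. Pump with i = q+1: |xy^{q+1}z| = (q-k)+(q+1)k = q+qk = q(1+k), which is composite (both factors ≥ 2). So xy^{q+1}z = 0^{q(1+k)} ∉ L.
This contradicts the pumping lemma, so L is not regular.

0^{q(1+k)}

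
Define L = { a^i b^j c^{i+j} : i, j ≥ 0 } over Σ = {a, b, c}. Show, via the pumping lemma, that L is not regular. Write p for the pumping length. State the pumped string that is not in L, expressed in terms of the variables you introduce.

a^{p+k} b^p c^{2p}

Assume L is regular. Let p be the pumping length given by the pumping lemma.
Take w = a^p b^p c^{2p} ∈ L (with i=j=p, i+j=2p), |w| = 4p ≥ p.
Write w = xyz as guaranteed by the lemma, with |xy| ≤ p and |y| ≥ 1.
Since the first p symbols of w are all a's and |xy| ≤ p, y lies entirely in the leading a-block: y = a^k for some k with 1 ≤ k ≤ p.
Consider xy^2z = a^{p+k} b^p c^{2p}. Now the a- and b-counts sum to 2p+k, but the c-count is 2p ≠ 2p+k. So xy^2z ∉ L.
This contradicts the pumping lemma, so L is not regular.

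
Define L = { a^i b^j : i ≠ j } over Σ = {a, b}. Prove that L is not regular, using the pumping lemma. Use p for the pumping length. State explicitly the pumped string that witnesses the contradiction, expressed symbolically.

Suppose for contradiction that L is regular, and let p be the pumping length.
Choose w = a^p b^{p+p!}. Since p ≠ p+p!, w ∈ L; and |w| ≥ p.
Write w = xyz as guaranteed by the lemma, with |xy| ≤ p and y is nonempty.
The first p characters of w are a's, so xy (and hence y) consists only of a's. Write y = a^k, 1 ≤ k ≤ p.
Since 1 ≤ k ≤ p, k divides p!; set t = 1 + p!/k. Then xy^t z has p + (p!/k)·k = p + p! copies of a. Now the a-count equals the b-count, so i ≠ j fails. So xy^t z = a^{p+p!} b^{p+p!} ∉ L.
This contradicts the pumping lemma, so L is not regular.

a^{p+p!} b^{p+p!}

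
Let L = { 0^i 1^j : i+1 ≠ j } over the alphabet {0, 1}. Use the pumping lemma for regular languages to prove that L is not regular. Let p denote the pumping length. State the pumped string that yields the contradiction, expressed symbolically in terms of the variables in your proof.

Assume L is regular. Let p be the pumping length given by the pumping lemma.
Choose w = 0^p 1^{p+p!+1}. Since p ≠ (p+p!+1)-1 = p+p!, w ∈ L; and |w| ≥ p.
Write w = xyz as guaranteed by the lemma, with |xy| ≤ p and y is nonempty.
Because |xy| ≤ p and w begins with p copies of 0, we have y = 0^k with 1 ≤ k ≤ p.
Since 1 ≤ k ≤ p, k divides p!; set t = 1 + p!/k. Then xy^t z has p + (p!/k)·k = p + p! copies of 0. Now the 0-count is p+p! and (1-count)-1 = (p+p!+1)-1 = p+p!, so i+1 ≠ j fails. So xy^t z = 0^{p+p!} 1^{p+p!+1} ∉ L.
Contradiction. Therefore L is not regular.

0^{p+p!} 1^{p+p!+1}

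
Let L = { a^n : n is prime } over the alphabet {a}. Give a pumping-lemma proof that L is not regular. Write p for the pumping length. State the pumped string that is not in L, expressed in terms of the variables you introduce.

a^{q(1+k)}

Assume L is regular; let p be its pumping constant.
Let q be a prime with q ≥ p+2 (infinitely many primes exist), and take w = a^q ∈ L with |w| = q ≥ p.
The pumping lemma gives a decomposition w = xyz where |xy| ≤ p and |y| ≥ 1.
Then y = a^k for some k with 1 ≤ k ≤ p.
Since 1 ≤ k ≤ p, |xz| = q-k. Pump with i = q+1: |xy^{q+1}z| = (q-k)+(q+1)k = q+qk = q(1+k), which is composite (both factors ≥ 2). So xy^{q+1}z = a^{q(1+k)} ∉ L.
This is a contradiction; hence L is not regular.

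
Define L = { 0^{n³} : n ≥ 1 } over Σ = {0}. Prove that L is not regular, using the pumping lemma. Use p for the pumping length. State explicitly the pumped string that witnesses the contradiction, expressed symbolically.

Assume L is regular; let p be its pumping constant.
Take w = 0^{p³} ∈ L with |w| = p³ ≥ p.
The pumping lemma gives a decomposition w = xyz where |xy| ≤ p and |y| > 0.
Then y = 0^k for some k with 1 ≤ k ≤ p.
Pump with i = 2: xy^2z = 0^{p³+k}. Since 1 ≤ k ≤ p, p³ < p³+k ≤ p³+p < p³+3p²+3p+1 = (p+1)³, so p³+k is not a perfect cube. So xy^2z ∉ L.
This contradicts the pumping lemma, so L is not regular.

0^{p³+k}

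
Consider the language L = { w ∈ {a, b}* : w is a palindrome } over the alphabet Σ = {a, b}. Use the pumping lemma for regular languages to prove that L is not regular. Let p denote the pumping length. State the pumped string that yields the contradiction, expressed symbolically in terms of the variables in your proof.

a^{p+k} b a^p

Suppose for contradiction that L is regular, and let p be the pumping length.
Take w = a^p b a^p, a palindrome of length 2p+1 ≥ p.
The pumping lemma gives a decomposition w = xyz where |xy| ≤ p and |y| ≥ 1.
Because |xy| ≤ p and w begins with p copies of a, we have y = a^k with 1 ≤ k ≤ p.
Pump with i = 2: xy^2z = a^{p+k} b a^p. Its reverse is a^p b a^{p+k}, which differs from xy^2z since k ≥ 1. So xy^2z is not a palindrome and xy^2z ∉ L.
This contradicts the pumping lemma, so L is not regular.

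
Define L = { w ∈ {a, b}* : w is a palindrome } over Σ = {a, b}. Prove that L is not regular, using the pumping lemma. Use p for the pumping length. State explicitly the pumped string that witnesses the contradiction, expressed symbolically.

a^{p+k} b a^p

Assume L is regular. Let p be the pumping length given by the pumping lemma.
Take w = a^p b a^p, a palindrome of length 2p+1 ≥ p.
By the pumping lemma, w = xyz with |xy| ≤ p and y is nonempty.
Because |xy| ≤ p and w begins with p copies of a, we have y = a^k with 1 ≤ k ≤ p.
Pump with i = 2: xy^2z = a^{p+k} b a^p. Its reverse is a^p b a^{p+k}, which differs from xy^2z since k ≥ 1. So xy^2z is not a palindrome and xy^2z ∉ L.
This contradicts the pumping lemma, so L is not regular.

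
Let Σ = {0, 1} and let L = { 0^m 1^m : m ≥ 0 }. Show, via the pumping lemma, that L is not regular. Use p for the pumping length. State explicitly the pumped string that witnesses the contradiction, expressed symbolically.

Assume L is regular; let p be its pumping constant.
Choose w = 0^p 1^p, which is in L with |w| = 2p ≥ p.
By the pumping lemma, w = xyz with |xy| ≤ p and |y| ≥ 1.
Because |xy| ≤ p and w begins with p copies of 0, we have y = 0^k with 1 ≤ k ≤ p.
Pump with i = 2: xy^2z = 0^{p+k} 1^p. For this to lie in L we would need p = p+k, which forces k = 0. But k ≥ 1, so xy^2z ∉ L.
This contradicts the pumping lemma, so L is not regular.

0^{p+k} 1^p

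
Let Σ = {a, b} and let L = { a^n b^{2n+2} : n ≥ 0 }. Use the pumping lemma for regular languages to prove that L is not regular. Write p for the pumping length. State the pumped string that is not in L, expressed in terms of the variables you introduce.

a^{p+k} b^{2p+2}

Assume L is regular; let p be its pumping constant.
Let w = a^p b^{2p+2} ∈ L; note |w| = 3p+2 ≥ p.
By the pumping lemma, w = xyz with |xy| ≤ p and |y| ≥ 1.
Because |xy| ≤ p and w begins with p copies of a, we have y = a^k with 1 ≤ k ≤ p.
Pump with i = 2: xy^2z = a^{p+k} b^{2p+2}. For this to lie in L we would need 2p+2 = 2(p+k)+2, which forces k = 0. But k ≥ 1, so xy^2z ∉ L.
This is a contradiction; hence L is not regular.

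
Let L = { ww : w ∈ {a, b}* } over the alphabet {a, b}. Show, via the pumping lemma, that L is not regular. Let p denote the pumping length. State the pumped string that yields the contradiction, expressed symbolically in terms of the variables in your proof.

a^{p+k} b^p a^p b^p

Assume L is regular. Let p be the pumping length given by the pumping lemma.
Take w = a^p b^p a^p b^p = uu where u = a^pb^p; then w ∈ L and |w| = 4p ≥ p.
Write w = xyz as guaranteed by the lemma, with |xy| ≤ p and y is nonempty.
The first p characters of w are a's, so xy (and hence y) consists only of a's. Write y = a^k, 1 ≤ k ≤ p.
Pump with i = 2: xy^2z = a^{p+k} b^p a^p b^p, of length 4p+k. Suppose this equals vv. The string starts with a and ends with b, so v does too; thus the boundary between the two copies of v is a b→a transition. There is exactly one such transition, at position 2p+k, so |v| = 2p+k and |vv| = 4p+2k ≠ 4p+k since k ≥ 1. So xy^2z ∉ L.
This is a contradiction; hence L is not regular.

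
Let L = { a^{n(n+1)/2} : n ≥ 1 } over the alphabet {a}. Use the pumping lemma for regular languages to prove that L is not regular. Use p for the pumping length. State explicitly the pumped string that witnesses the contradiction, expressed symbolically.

Assume L is regular; let p be its pumping constant.
Take w = a^{p(p+1)/2} ∈ L with |w| = p(p+1)/2 ≥ p.
By the pumping lemma, w = xyz with |xy| ≤ p and |y| ≥ 1.
Then y = a^k for some k with 1 ≤ k ≤ p.
Pump with i = 2: xy^2z = a^{p(p+1)/2+k}. Since 1 ≤ k ≤ p, p(p+1)/2 < p(p+1)/2+k ≤ p(p+1)/2+p < (p+1)(p+2)/2, so p(p+1)/2+k is strictly between consecutive triangular numbers. So xy^2z ∉ L.
This contradicts the pumping lemma, so L is not regular.

a^{p(p+1)/2+k}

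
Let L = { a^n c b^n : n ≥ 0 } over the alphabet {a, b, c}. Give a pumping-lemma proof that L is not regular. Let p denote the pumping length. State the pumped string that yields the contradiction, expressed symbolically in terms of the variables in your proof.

a^{p+k} c b^p

Suppose for contradiction that L is regular, and let p be the pumping length.
Take w = a^p c b^p ∈ L with |w| = 2p+1 ≥ p.
Write w = xyz as guaranteed by the lemma, with |xy| ≤ p and |y| ≥ 1.
The first p characters of w are a's, so xy (and hence y) consists only of a's. Write y = a^k, 1 ≤ k ≤ p.
Pump with i = 2: xy^2z = a^{p+k} c b^p, which would require p+k = p. But k ≥ 1, so xy^2z ∉ L.
Contradiction. Therefore L is not regular.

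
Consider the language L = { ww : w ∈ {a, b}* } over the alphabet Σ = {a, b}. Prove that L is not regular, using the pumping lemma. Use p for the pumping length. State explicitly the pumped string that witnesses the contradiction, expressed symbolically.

Suppose for contradiction that L is regular, and let p be the pumping length.
Take w = a^p b^p a^p b^p = uu where u = a^pb^p; then w ∈ L and |w| = 4p ≥ p.
By the pumping lemma, w = xyz with |xy| ≤ p and |y| > 0.
Since the first p symbols of w are all a's and |xy| ≤ p, y lies entirely in the leading a-block: y = a^k for some k with 1 ≤ k ≤ p.
Pump with i = 2: xy^2z = a^{p+k} b^p a^p b^p, of length 4p+k. Suppose this equals vv. The string starts with a and ends with b, so v does too; thus the boundary between the two copies of v is a b→a transition. There is exactly one such transition, at position 2p+k, so |v| = 2p+k and |vv| = 4p+2k ≠ 4p+k since k ≥ 1. So xy^2z ∉ L.
Contradiction. Therefore L is not regular.

a^{p+k} b^p a^p b^p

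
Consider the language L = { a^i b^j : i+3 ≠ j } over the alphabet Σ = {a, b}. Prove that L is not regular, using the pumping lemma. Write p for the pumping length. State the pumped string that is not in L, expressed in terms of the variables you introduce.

a^{p+p!} b^{p+p!+3}

Assume L is regular; let p be its pumping constant.
Choose w = a^p b^{p+p!+3}. Since p ≠ (p+p!+3)-3 = p+p!, w ∈ L; and |w| ≥ p.
By the pumping lemma, w = xyz with |xy| ≤ p and |y| ≥ 1.
Since the first p symbols of w are all a's and |xy| ≤ p, y lies entirely in the leading a-block: y = a^k for some k with 1 ≤ k ≤ p.
Since 1 ≤ k ≤ p, k divides p!; set t = 1 + p!/k. Then xy^t z has p + (p!/k)·k = p + p! copies of a. Now the a-count is p+p! and (b-count)-3 = (p+p!+3)-3 = p+p!, so i+3 ≠ j fails. So xy^t z = a^{p+p!} b^{p+p!+3} ∉ L.
This contradicts the pumping lemma, so L is not regular.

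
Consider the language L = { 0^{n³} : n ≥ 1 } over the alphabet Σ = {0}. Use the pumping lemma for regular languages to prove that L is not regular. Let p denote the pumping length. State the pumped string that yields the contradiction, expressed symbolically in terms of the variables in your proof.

Assume L is regular; let p be its pumping constant.
Take w = 0^{p³} ∈ L with |w| = p³ ≥ p.
The pumping lemma gives a decomposition w = xyz where |xy| ≤ p and |y| ≥ 1.
Then y = 0^k for some k with 1 ≤ k ≤ p.
Pump with i = 2: xy^2z = 0^{p³+k}. Since 1 ≤ k ≤ p, p³ < p³+k ≤ p³+p < p³+3p²+3p+1 = (p+1)³, so p³+k is not a perfect cube. So xy^2z ∉ L.
This is a contradiction; hence L is not regular.

0^{p³+k}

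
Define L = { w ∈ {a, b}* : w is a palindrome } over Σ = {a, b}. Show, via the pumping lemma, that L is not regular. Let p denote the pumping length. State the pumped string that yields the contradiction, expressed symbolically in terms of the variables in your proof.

Assume L is regular; let p be its pumping constant.
Take w = a^p b a^p, a palindrome of length 2p+1 ≥ p.
By the pumping lemma, w = xyz with |xy| ≤ p and |y| > 0.
Because |xy| ≤ p and w begins with p copies of a, we have y = a^k with 1 ≤ k ≤ p.
Pump with i = 2: xy^2z = a^{p+k} b a^p. Its reverse is a^p b a^{p+k}, which differs from xy^2z since k ≥ 1. So xy^2z is not a palindrome and xy^2z ∉ L.
This is a contradiction; hence L is not regular.

a^{p+k} b a^p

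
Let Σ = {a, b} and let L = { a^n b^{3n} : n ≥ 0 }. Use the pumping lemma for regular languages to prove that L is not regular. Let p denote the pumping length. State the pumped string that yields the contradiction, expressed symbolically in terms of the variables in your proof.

a^{p+k} b^{3p}

Suppose for contradiction that L is regular, and let p be the pumping length.
Take w = a^p b^{3p}. Then w ∈ L and |w| = 4p ≥ p.
By the pumping lemma, w = xyz with |xy| ≤ p and y is nonempty.
Since the first p symbols of w are all a's and |xy| ≤ p, y lies entirely in the leading a-block: y = a^k for some k with 1 ≤ k ≤ p.
Pump with i = 2: xy^2z = a^{p+k} b^{3p}. For this to lie in L we would need 3p = 3(p+k), which forces k = 0. But k ≥ 1, so xy^2z ∉ L.
This contradicts the pumping lemma, so L is not regular.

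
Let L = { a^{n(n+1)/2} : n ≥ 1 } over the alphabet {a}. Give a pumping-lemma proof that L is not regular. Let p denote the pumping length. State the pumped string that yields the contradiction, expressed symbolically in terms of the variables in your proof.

Suppose for contradiction that L is regular, and let p be the pumping length.
Take w = a^{p(p+1)/2} ∈ L with |w| = p(p+1)/2 ≥ p.
Write w = xyz as guaranteed by the lemma, with |xy| ≤ p and y is nonempty.
Then y = a^k for some k with 1 ≤ k ≤ p.
Pump with i = 2: xy^2z = a^{p(p+1)/2+k}. Since 1 ≤ k ≤ p, p(p+1)/2 < p(p+1)/2+k ≤ p(p+1)/2+p < (p+1)(p+2)/2, so p(p+1)/2+k is strictly between consecutive triangular numbers. So xy^2z ∉ L.
Contradiction. Therefore L is not regular.

a^{p(p+1)/2+k}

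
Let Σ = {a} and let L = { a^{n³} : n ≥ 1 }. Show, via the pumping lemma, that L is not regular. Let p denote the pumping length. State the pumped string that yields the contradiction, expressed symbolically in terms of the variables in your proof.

a^{p³+k}

Assume L is regular; let p be its pumping constant.
Take w = a^{p³} ∈ L with |w| = p³ ≥ p.
By the pumping lemma, w = xyz with |xy| ≤ p and y is nonempty.
Then y = a^k for some k with 1 ≤ k ≤ p.
Pump with i = 2: xy^2z = a^{p³+k}. Since 1 ≤ k ≤ p, p³ < p³+k ≤ p³+p < p³+3p²+3p+1 = (p+1)³, so p³+k is not a perfect cube. So xy^2z ∉ L.
This contradicts the pumping lemma, so L is not regular.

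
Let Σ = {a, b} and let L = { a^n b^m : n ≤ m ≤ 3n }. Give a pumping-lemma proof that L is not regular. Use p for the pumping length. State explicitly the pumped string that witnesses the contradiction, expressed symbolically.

Toward a contradiction, assume L is regular with pumping length p.
Take w = a^p b^p ∈ L (since p ≤ p ≤ 3p), with |w| = 2p ≥ p.
By the pumping lemma, w = xyz with |xy| ≤ p and |y| ≥ 1.
Since the first p symbols of w are all a's and |xy| ≤ p, y lies entirely in the leading a-block: y = a^k for some k with 1 ≤ k ≤ p.
Pump with i = 2: xy^2z = a^{p+k} b^p. Now n = p+k > p = m, so the condition n ≤ m fails. Thus xy^2z ∉ L.
This is a contradiction; hence L is not regular.

a^{p+k} b^p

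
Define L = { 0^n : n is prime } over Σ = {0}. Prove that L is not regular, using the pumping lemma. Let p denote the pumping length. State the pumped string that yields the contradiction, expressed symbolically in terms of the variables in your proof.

Suppose for contradiction that L is regular, and let p be the pumping length.
Let q be a prime with q ≥ p+2 (infinitely many primes exist), and take w = 0^q ∈ L with |w| = q ≥ p.
By the pumping lemma, w = xyz with |xy| ≤ p and |y| ≥ 1.
Then y = 0^k for some k with 1 ≤ k ≤ p.
Since 1 ≤ k ≤ p, |xz| = q-k. Pump with i = q+1: |xy^{q+1}z| = (q-k)+(q+1)k = q+qk = q(1+k), which is composite (both factors ≥ 2). So xy^{q+1}z = 0^{q(1+k)} ∉ L.
This contradicts the pumping lemma, so L is not regular.

0^{q(1+k)}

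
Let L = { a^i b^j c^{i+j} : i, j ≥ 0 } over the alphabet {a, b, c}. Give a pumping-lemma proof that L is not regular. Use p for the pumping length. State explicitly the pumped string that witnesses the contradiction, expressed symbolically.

a^{p+k} b^p c^{2p}

Suppose for contradiction that L is regular, and let p be the pumping length.
Take w = a^p b^p c^{2p} ∈ L (with i=j=p, i+j=2p), |w| = 4p ≥ p.
Write w = xyz as guaranteed by the lemma, with |xy| ≤ p and |y| ≥ 1.
The first p characters of w are a's, so xy (and hence y) consists only of a's. Write y = a^k, 1 ≤ k ≤ p.
Consider xy^2z = a^{p+k} b^p c^{2p}. Now the a- and b-counts sum to 2p+k, but the c-count is 2p ≠ 2p+k. So xy^2z ∉ L.
Contradiction. Therefore L is not regular.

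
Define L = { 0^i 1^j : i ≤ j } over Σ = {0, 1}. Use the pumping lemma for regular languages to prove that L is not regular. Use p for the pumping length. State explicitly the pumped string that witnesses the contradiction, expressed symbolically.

0^{p+k} 1^p

Suppose for contradiction that L is regular, and let p be the pumping length.
Choose w = 0^p 1^p ∈ L, with |w| = 2p ≥ p.
The pumping lemma gives a decomposition w = xyz where |xy| ≤ p and y is nonempty.
Because |xy| ≤ p and w begins with p copies of 0, we have y = 0^k with 1 ≤ k ≤ p.
Consider xy^2z = 0^{p+k} 1^p. Since k ≥ 1, the 0-count p+k exceeds the 1-count p, so i ≤ j fails; thus xy^2z ∉ L.
This is a contradiction; hence L is not regular.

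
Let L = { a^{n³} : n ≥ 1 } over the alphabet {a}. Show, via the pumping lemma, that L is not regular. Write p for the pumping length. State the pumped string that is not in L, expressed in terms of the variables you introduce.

a^{p³+k}

Assume L is regular. Let p be the pumping length given by the pumping lemma.
Take w = a^{p³} ∈ L with |w| = p³ ≥ p.
Write w = xyz as guaranteed by the lemma, with |xy| ≤ p and |y| > 0.
Then y = a^k for some k with 1 ≤ k ≤ p.
Pump with i = 2: xy^2z = a^{p³+k}. Since 1 ≤ k ≤ p, p³ < p³+k ≤ p³+p < p³+3p²+3p+1 = (p+1)³, so p³+k is not a perfect cube. So xy^2z ∉ L.
This contradicts the pumping lemma, so L is not regular.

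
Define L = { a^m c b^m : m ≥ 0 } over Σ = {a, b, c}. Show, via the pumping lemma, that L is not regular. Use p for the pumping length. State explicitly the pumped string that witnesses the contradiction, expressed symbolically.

Assume L is regular; let p be its pumping constant.
Take w = a^p c b^p ∈ L with |w| = 2p+1 ≥ p.
The pumping lemma gives a decomposition w = xyz where |xy| ≤ p and y is nonempty.
Because |xy| ≤ p and w begins with p copies of a, we have y = a^k with 1 ≤ k ≤ p.
Pump with i = 2: xy^2z = a^{p+k} c b^p, which would require p+k = p. But k ≥ 1, so xy^2z ∉ L.
This is a contradiction; hence L is not regular.

a^{p+k} c b^p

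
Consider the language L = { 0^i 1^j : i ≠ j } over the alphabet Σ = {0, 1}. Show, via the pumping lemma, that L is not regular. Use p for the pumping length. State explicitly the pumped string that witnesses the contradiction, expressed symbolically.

0^{p+p!} 1^{p+p!}

Toward a contradiction, assume L is regular with pumping length p.
Choose w = 0^p 1^{p+p!}. Since p ≠ p+p!, w ∈ L; and |w| ≥ p.
Write w = xyz as guaranteed by the lemma, with |xy| ≤ p and |y| ≥ 1.
Because |xy| ≤ p and w begins with p copies of 0, we have y = 0^k with 1 ≤ k ≤ p.
Since 1 ≤ k ≤ p, k divides p!; set t = 1 + p!/k. Then xy^t z has p + (p!/k)·k = p + p! copies of 0. Now the 0-count equals the 1-count, so i ≠ j fails. So xy^t z = 0^{p+p!} 1^{p+p!} ∉ L.
This contradicts the pumping lemma, so L is not regular.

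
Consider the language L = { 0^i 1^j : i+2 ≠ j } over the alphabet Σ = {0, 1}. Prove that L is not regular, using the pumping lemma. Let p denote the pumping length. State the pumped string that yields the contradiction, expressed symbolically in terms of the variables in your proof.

Assume L is regular. Let p be the pumping length given by the pumping lemma.
Choose w = 0^p 1^{p+p!+2}. Since p ≠ (p+p!+2)-2 = p+p!, w ∈ L; and |w| ≥ p.
The pumping lemma gives a decomposition w = xyz where |xy| ≤ p and y is nonempty.
Because |xy| ≤ p and w begins with p copies of 0, we have y = 0^k with 1 ≤ k ≤ p.
Since 1 ≤ k ≤ p, k divides p!; set t = 1 + p!/k. Then xy^t z has p + (p!/k)·k = p + p! copies of 0. Now the 0-count is p+p! and (1-count)-2 = (p+p!+2)-2 = p+p!, so i+2 ≠ j fails. So xy^t z = 0^{p+p!} 1^{p+p!+2} ∉ L.
Contradiction. Therefore L is not regular.

0^{p+p!} 1^{p+p!+2}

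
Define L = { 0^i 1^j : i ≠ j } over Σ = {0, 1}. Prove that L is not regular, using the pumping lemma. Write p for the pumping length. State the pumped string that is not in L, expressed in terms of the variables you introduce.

0^{p+p!} 1^{p+p!}

Toward a contradiction, assume L is regular with pumping length p.
Choose w = 0^p 1^{p+p!}. Since p ≠ p+p!, w ∈ L; and |w| ≥ p.
The pumping lemma gives a decomposition w = xyz where |xy| ≤ p and |y| ≥ 1.
Since the first p symbols of w are all 0's and |xy| ≤ p, y lies entirely in the leading 0-block: y = 0^k for some k with 1 ≤ k ≤ p.
Since 1 ≤ k ≤ p, k divides p!; set t = 1 + p!/k. Then xy^t z has p + (p!/k)·k = p + p! copies of 0. Now the 0-count equals the 1-count, so i ≠ j fails. So xy^t z = 0^{p+p!} 1^{p+p!} ∉ L.
This contradicts the pumping lemma, so L is not regular.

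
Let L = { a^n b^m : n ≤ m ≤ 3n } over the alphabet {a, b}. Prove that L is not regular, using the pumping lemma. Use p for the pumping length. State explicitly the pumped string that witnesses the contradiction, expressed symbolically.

a^{p+k} b^p

Suppose for contradiction that L is regular, and let p be the pumping length.
Take w = a^p b^p ∈ L (since p ≤ p ≤ 3p), with |w| = 2p ≥ p.
The pumping lemma gives a decomposition w = xyz where |xy| ≤ p and y is nonempty.
Because |xy| ≤ p and w begins with p copies of a, we have y = a^k with 1 ≤ k ≤ p.
Pump with i = 2: xy^2z = a^{p+k} b^p. Now n = p+k > p = m, so the condition n ≤ m fails. Thus xy^2z ∉ L.
Contradiction. Therefore L is not regular.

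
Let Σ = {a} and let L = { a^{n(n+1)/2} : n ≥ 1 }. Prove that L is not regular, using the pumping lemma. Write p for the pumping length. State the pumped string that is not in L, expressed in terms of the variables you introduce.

a^{p(p+1)/2+k}

Assume L is regular; let p be its pumping constant.
Take w = a^{p(p+1)/2} ∈ L with |w| = p(p+1)/2 ≥ p.
By the pumping lemma, w = xyz with |xy| ≤ p and y is nonempty.
Then y = a^k for some k with 1 ≤ k ≤ p.
Pump with i = 2: xy^2z = a^{p(p+1)/2+k}. Since 1 ≤ k ≤ p, p(p+1)/2 < p(p+1)/2+k ≤ p(p+1)/2+p < (p+1)(p+2)/2, so p(p+1)/2+k is strictly between consecutive triangular numbers. So xy^2z ∉ L.
This contradicts the pumping lemma, so L is not regular.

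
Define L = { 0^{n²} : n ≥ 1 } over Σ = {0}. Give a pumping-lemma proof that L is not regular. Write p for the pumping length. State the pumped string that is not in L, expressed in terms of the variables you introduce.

Assume L is regular; let p be its pumping constant.
Take w = 0^{p²} ∈ L with |w| = p² ≥ p.
By the pumping lemma, w = xyz with |xy| ≤ p and |y| > 0.
Then y = 0^k for some k with 1 ≤ k ≤ p.
Pump with i = 2: xy^2z = 0^{p²+k}. Since 1 ≤ k ≤ p, p² < p²+k ≤ p²+p < (p+1)², so p²+k lies strictly between consecutive squares and is not a perfect square. So xy^2z ∉ L.
This contradicts the pumping lemma, so L is not regular.

0^{p²+k}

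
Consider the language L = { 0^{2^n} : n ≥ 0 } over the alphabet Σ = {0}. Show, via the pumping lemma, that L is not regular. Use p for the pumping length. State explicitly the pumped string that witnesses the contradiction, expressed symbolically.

Toward a contradiction, assume L is regular with pumping length p.
Take w = 0^{2^p} ∈ L with |w| = 2^p ≥ p.
By the pumping lemma, w = xyz with |xy| ≤ p and |y| > 0.
Then y = 0^k for some k with 1 ≤ k ≤ p.
Pump with i = 2: xy^2z = 0^{2^p+k}. Since 1 ≤ k ≤ p < 2^p, we have 2^p < 2^p+k < 2^{p+1}, so 2^p+k is not a power of 2. So xy^2z ∉ L.
This contradicts the pumping lemma, so L is not regular.

0^{2^p+k}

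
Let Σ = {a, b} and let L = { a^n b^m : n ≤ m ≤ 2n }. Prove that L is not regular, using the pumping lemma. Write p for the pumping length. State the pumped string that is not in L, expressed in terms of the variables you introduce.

Suppose for contradiction that L is regular, and let p be the pumping length.
Take w = a^p b^p ∈ L (since p ≤ p ≤ 2p), with |w| = 2p ≥ p.
Write w = xyz as guaranteed by the lemma, with |xy| ≤ p and |y| > 0.
The first p characters of w are a's, so xy (and hence y) consists only of a's. Write y = a^k, 1 ≤ k ≤ p.
Pump with i = 2: xy^2z = a^{p+k} b^p. Now n = p+k > p = m, so the condition n ≤ m fails. Thus xy^2z ∉ L.
This is a contradiction; hence L is not regular.

a^{p+k} b^p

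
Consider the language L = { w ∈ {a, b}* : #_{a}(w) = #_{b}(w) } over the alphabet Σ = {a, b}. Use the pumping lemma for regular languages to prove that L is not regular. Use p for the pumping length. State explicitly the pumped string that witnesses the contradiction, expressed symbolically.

a^{p+k} b^p

Toward a contradiction, assume L is regular with pumping length p.
Choose w = a^p b^p ∈ L with |w| = 2p ≥ p.
The pumping lemma gives a decomposition w = xyz where |xy| ≤ p and y is nonempty.
Because |xy| ≤ p and w begins with p copies of a, we have y = a^k with 1 ≤ k ≤ p.
Pump with i = 2: xy^2z = a^{p+k} b^p has p+k occurrences of a but only p of b. Since k ≥ 1 the counts differ, so xy^2z ∉ L.
This contradicts the pumping lemma, so L is not regular.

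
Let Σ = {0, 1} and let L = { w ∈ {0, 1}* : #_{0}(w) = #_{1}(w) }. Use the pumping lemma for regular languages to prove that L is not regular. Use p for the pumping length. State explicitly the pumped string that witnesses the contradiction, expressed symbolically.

Suppose for contradiction that L is regular, and let p be the pumping length.
Choose w = 0^p 1^p ∈ L with |w| = 2p ≥ p.
The pumping lemma gives a decomposition w = xyz where |xy| ≤ p and y is nonempty.
Because |xy| ≤ p and w begins with p copies of 0, we have y = 0^k with 1 ≤ k ≤ p.
Pump with i = 2: xy^2z = 0^{p+k} 1^p has p+k occurrences of 0 but only p of 1. Since k ≥ 1 the counts differ, so xy^2z ∉ L.
Contradiction. Therefore L is not regular.

0^{p+k} 1^p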